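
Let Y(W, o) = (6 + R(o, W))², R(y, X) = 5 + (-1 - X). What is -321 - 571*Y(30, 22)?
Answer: -228721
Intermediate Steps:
R(y, X) = 4 - X
Y(W, o) = (10 - W)² (Y(W, o) = (6 + (4 - W))² = (10 - W)²)
-321 - 571*Y(30, 22) = -321 - 571*(-10 + 30)² = -321 - 571*20² = -321 - 571*400 = -321 - 228400 = -228721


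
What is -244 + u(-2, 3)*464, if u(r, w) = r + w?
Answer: 220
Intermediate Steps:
-244 + u(-2, 3)*464 = -244 + (-2 + 3)*464 = -244 + 1*464 = -244 + 464 = 220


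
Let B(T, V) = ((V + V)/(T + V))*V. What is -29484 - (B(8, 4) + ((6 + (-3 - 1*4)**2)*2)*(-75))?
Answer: -63710/3 ≈ -21237.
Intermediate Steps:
B(T, V) = 2*V**2/(T + V) (B(T, V) = ((2*V)/(T + V))*V = (2*V/(T + V))*V = 2*V**2/(T + V))
-29484 - (B(8, 4) + ((6 + (-3 - 1*4)**2)*2)*(-75)) = -29484 - (2*4**2/(8 + 4) + ((6 + (-3 - 1*4)**2)*2)*(-75)) = -29484 - (2*16/12 + ((6 + (-3 - 4)**2)*2)*(-75)) = -29484 - (2*16*(1/12) + ((6 + (-7)**2)*2)*(-75)) = -29484 - (8/3 + ((6 + 49)*2)*(-75)) = -29484 - (8/3 + (55*2)*(-75)) = -29484 - (8/3 + 110*(-75)) = -29484 - (8/3 - 8250) = -29484 - 1*(-24742/3) = -29484 + 24742/3 = -63710/3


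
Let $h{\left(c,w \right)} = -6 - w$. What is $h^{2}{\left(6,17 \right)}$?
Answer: $529$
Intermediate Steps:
$h^{2}{\left(6,17 \right)} = \left(-6 - 17\right)^{2} = \left(-23\right)^{2} = 529$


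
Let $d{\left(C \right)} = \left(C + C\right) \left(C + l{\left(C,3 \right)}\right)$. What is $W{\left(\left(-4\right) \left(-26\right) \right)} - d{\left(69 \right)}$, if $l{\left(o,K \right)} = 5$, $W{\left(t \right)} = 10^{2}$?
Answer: $-10112$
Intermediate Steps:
$W{\left(t \right)} = 100$
$d{\left(C \right)} = 2 C \left(5 + C\right)$ ($d{\left(C \right)} = \left(C + C\right) \left(C + 5\right) = 2 C \left(5 + C\right)$)
$W{\left(\left(-4\right) \left(-26\right) \right)} - d{\left(69 \right)} = 100 - 2 \cdot 69 \left(5 + 69\right) = 100 - 2 \cdot 69 \cdot 74 = 100 - 10212 = -10112$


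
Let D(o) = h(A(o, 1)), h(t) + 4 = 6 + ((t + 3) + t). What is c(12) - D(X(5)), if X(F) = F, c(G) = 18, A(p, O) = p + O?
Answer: 1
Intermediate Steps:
A(p, O) = O + p
h(t) = 5 + 2*t (h(t) = -4 + (6 + ((t + 3) + t)) = -4 + (6 + ((3 + t) + t)) = -4 + (6 + (3 + 2*t)) = -4 + (9 + 2*t) = 5 + 2*t)
D(o) = 7 + 2*o (D(o) = 5 + 2*(1 + o) = 5 + (2 + 2*o) = 7 + 2*o)
c(12) - D(X(5)) = 18 - (7 + 2*5) = 18 - (7 + 10) = 18 - 1*17 = 18 - 17 = 1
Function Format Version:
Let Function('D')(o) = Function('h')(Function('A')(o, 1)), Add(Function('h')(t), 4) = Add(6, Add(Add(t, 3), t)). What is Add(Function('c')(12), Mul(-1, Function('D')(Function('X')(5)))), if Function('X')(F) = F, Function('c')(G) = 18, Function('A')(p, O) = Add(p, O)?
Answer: 1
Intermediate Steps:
Function('A')(p, O) = Add(O, p)
Function('h')(t) = Add(5, Mul(2, t)) (Function('h')(t) = Add(-4, Add(6, Add(Add(t, 3), t))) = Add(-4, Add(6, Add(Add(3, t), t))) = Add(-4, Add(6, Add(3, Mul(2, t)))) = Add(-4, Add(9, Mul(2, t))) = Add(5, Mul(2, t)))
Function('D')(o) = Add(7, Mul(2, o)) (Function('D')(o) = Add(5, Mul(2, Add(1, o))) = Add(5, Add(2, Mul(2, o))) = Add(7, Mul(2, o)))
Add(Function('c')(12), Mul(-1, Function('D')(Function('X')(5)))) = Add(18, Mul(-1, Add(7, Mul(2, 5)))) = Add(18, Mul(-1, Add(7, 10))) = Add(18, Mul(-1, 17)) = Add(18, -17) = 1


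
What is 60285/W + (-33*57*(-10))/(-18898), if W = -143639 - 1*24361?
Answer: -13028321/9620800 ≈ -1.3542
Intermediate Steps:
W = -168000 (W = -143639 - 24361 = -168000)
60285/W + (-33*57*(-10))/(-18898) = 60285/(-168000) + (-33*57*(-10))/(-18898) = 60285*(-1/168000) - 1881*(-10)*(-1/18898) = -4019/11200 + 18810*(-1/18898) = -4019/11200 - 855/859 = -13028321/9620800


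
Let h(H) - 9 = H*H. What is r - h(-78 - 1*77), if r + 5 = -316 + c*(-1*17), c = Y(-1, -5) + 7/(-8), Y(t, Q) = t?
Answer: -194585/8 ≈ -24323.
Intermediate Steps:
h(H) = 9 + H² (h(H) = 9 + H*H = 9 + H²)
c = -15/8 (c = -1 + 7/(-8) = -1 - ⅛*7 = -1 - 7/8 = -15/8 ≈ -1.8750)
r = -2313/8 (r = -5 + (-316 - (-15)*17/8) = -5 + (-316 - 15/8*(-17)) = -5 + (-316 + 255/8) = -5 - 2273/8 = -2313/8 ≈ -289.13)
r - h(-78 - 1*77) = -2313/8 - (9 + (-78 - 1*77)²) = -2313/8 - (9 + (-78 - 77)²) = -2313/8 - (9 + (-155)²) = -2313/8 - (9 + 24025) = -2313/8 - 1*24034 = -2313/8 - 24034 = -194585/8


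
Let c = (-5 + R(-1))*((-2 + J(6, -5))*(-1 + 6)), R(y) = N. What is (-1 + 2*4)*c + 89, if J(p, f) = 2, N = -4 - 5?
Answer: 89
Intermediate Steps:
N = -9
R(y) = -9
c = 0 (c = (-5 - 9)*((-2 + 2)*(-1 + 6)) = -0*5 = -14*0 = 0)
(-1 + 2*4)*c + 89 = (-1 + 2*4)*0 + 89 = (-1 + 8)*0 + 89 = 7*0 + 89 = 0 + 89 = 89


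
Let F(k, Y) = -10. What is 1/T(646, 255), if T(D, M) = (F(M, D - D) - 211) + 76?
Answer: -1/145 ≈ -0.0068966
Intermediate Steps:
T(D, M) = -145 (T(D, M) = (-10 - 211) + 76 = -221 + 76 = -145)
1/T(646, 255) = 1/(-145) = -1/145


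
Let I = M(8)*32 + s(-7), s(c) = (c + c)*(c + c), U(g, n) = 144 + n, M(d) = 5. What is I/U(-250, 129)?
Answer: 356/273 ≈ 1.3040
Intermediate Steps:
s(c) = 4*c² (s(c) = (2*c)*(2*c) = 4*c²)
I = 356 (I = 5*32 + 4*(-7)² = 160 + 4*49 = 160 + 196 = 356)
I/U(-250, 129) = 356/(144 + 129) = 356/273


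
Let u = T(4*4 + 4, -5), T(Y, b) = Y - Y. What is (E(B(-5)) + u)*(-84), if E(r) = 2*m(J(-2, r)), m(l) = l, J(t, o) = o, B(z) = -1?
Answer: 168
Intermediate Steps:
E(r) = 2*r
T(Y, b) = 0
u = 0
(E(B(-5)) + u)*(-84) = (2*(-1) + 0)*(-84) = (-2 + 0)*(-84) = -2*(-84) = 168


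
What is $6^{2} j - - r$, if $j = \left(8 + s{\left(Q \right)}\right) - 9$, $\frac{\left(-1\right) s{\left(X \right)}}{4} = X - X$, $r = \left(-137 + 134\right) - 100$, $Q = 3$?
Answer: $-139$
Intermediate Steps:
$r = -103$ ($r = -3 - 100 = -103$)
$s{\left(X \right)} = 0$ ($s{\left(X \right)} = - 4 \left(X - X\right) = \left(-4\right) 0 = 0$)
$j = -1$ ($j = \left(8 + 0\right) - 9 = 8 - 9 = -1$)
$6^{2} j - - r = 6^{2} \left(-1\right) - \left(-1\right) \left(-103\right) = 36 \left(-1\right) - 103 = -36 - 103 = -139$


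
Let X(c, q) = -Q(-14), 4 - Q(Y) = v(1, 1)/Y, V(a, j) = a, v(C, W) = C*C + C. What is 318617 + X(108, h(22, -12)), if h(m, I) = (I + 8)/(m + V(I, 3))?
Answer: 2230290/7 ≈ 3.1861e+5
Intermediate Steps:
v(C, W) = C + C² (v(C, W) = C² + C = C + C²)
Q(Y) = 4 - 2/Y (Q(Y) = 4 - 1*(1 + 1)/Y = 4 - 1*2/Y = 4 - 2/Y)
h(m, I) = (8 + I)/(I + m) (h(m, I) = (I + 8)/(m + I) = (8 + I)/(I + m))
X(c, q) = -29/7 (X(c, q) = -(4 - 2/(-14)) = -(4 - 2*(-1/14)) = -(4 + ⅐) = -1*29/7 = -29/7)
318617 + X(108, h(22, -12)) = 318617 - 29/7 = 2230290/7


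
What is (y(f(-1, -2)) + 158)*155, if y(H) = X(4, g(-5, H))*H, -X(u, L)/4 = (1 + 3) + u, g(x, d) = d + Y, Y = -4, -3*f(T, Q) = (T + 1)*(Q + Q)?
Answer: 24490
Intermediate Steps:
f(T, Q) = -2*Q*(1 + T)/3 (f(T, Q) = -(T + 1)*(Q + Q)/3 = -(1 + T)*2*Q/3 = -2*Q*(1 + T)/3)
g(x, d) = -4 + d (g(x, d) = d - 4 = -4 + d)
X(u, L) = -16 - 4*u (X(u, L) = -4*((1 + 3) + u) = -4*(4 + u) = -16 - 4*u)
y(H) = -32*H (y(H) = (-16 - 4*4)*H = (-16 - 16)*H = -32*H)
(y(f(-1, -2)) + 158)*155 = (-(-64)*(-2)*(1 - 1)/3 + 158)*155 = (-(-64)*(-2)*0/3 + 158)*155 = (-32*0 + 158)*155 = (0 + 158)*155 = 158*155 = 24490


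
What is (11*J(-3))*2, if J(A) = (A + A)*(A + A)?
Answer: 792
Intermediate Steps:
J(A) = 4*A**2 (J(A) = (2*A)*(2*A) = 4*A**2)
(11*J(-3))*2 = (11*(4*(-3)**2))*2 = (11*(4*9))*2 = (11*36)*2 = 396*2 = 792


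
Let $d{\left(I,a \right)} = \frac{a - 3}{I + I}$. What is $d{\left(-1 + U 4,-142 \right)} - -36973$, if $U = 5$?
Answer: $\frac{1404829}{38} \approx 36969.0$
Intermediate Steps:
$d{\left(I,a \right)} = \frac{-3 + a}{2 I}$ ($d{\left(I,a \right)} = \frac{a - 3}{2 I} = \left(-3 + a\right) \frac{1}{2 I} = \frac{-3 + a}{2 I}$)
$d{\left(-1 + U 4,-142 \right)} - -36973 = \frac{-3 - 142}{2 \left(-1 + 5 \cdot 4\right)} - -36973 = \frac{1}{2} \frac{1}{-1 + 20} \left(-145\right) + 36973 = \frac{1}{2} \cdot \frac{1}{19} \left(-145\right) + 36973 = - \frac{145}{38} + 36973 = \frac{1404829}{38}$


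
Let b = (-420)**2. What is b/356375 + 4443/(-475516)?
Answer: 3291905931/6778480580 ≈ 0.48564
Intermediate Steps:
b = 176400
b/356375 + 4443/(-475516) = 176400/356375 + 4443/(-475516) = 176400*(1/356375) + 4443*(-1/475516) = 7056/14255 - 4443/475516 = 3291905931/6778480580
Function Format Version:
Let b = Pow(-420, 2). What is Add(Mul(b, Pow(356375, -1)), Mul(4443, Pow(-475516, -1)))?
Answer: Rational(3291905931, 6778480580) ≈ 0.48564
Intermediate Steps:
b = 176400
Add(Mul(b, Pow(356375, -1)), Mul(4443, Pow(-475516, -1))) = Add(Mul(176400, Pow(356375, -1)), Mul(4443, Pow(-475516, -1))) = Add(Mul(176400, Rational(1, 356375)), Mul(4443, Rational(-1, 475516))) = Add(Rational(7056, 14255), Rational(-4443, 475516)) = Rational(3291905931, 6778480580)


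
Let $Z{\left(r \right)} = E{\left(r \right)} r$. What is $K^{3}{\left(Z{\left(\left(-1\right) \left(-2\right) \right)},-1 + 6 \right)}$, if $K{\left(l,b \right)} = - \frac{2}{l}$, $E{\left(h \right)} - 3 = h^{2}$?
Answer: $- \frac{1}{343} \approx -0.0029155$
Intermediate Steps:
$E{\left(h \right)} = 3 + h^{2}$
$Z{\left(r \right)} = r \left(3 + r^{2}\right)$ ($Z{\left(r \right)} = \left(3 + r^{2}\right) r = r \left(3 + r^{2}\right)$)
$K^{3}{\left(Z{\left(\left(-1\right) \left(-2\right) \right)},-1 + 6 \right)} = \left(- \frac{2}{\left(-1\right) \left(-2\right) \left(3 + \left(\left(-1\right) \left(-2\right)\right)^{2}\right)}\right)^{3} = \left(- \frac{2}{2 \left(3 + 2^{2}\right)}\right)^{3} = \left(- \frac{2}{2 \left(3 + 4\right)}\right)^{3} = \left(- \frac{2}{2 \cdot 7}\right)^{3} = \left(- \frac{2}{14}\right)^{3} = \left(\left(-2\right) \frac{1}{14}\right)^{3} = \left(- \frac{1}{7}\right)^{3} = - \frac{1}{343}$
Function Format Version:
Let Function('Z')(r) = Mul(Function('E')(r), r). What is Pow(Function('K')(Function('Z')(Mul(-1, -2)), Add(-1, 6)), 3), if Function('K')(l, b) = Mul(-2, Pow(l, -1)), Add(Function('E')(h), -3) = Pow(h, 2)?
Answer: Rational(-1, 343) ≈ -0.0029155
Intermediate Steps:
Function('E')(h) = Add(3, Pow(h, 2))
Function('Z')(r) = Mul(r, Add(3, Pow(r, 2))) (Function('Z')(r) = Mul(Add(3, Pow(r, 2)), r) = Mul(r, Add(3, Pow(r, 2))))
Pow(Function('K')(Function('Z')(Mul(-1, -2)), Add(-1, 6)), 3) = Pow(Mul(-2, Pow(Mul(Mul(-1, -2), Add(3, Pow(Mul(-1, -2), 2))), -1)), 3) = Pow(Mul(-2, Pow(Mul(2, Add(3, Pow(2, 2))), -1)), 3) = Pow(Mul(-2, Pow(Mul(2, Add(3, 4)), -1)), 3) = Pow(Mul(-2, Pow(Mul(2, 7), -1)), 3) = Pow(Mul(-2, Pow(14, -1)), 3) = Pow(Mul(-2, Rational(1, 14)), 3) = Pow(Rational(-1, 7), 3) = Rational(-1, 343)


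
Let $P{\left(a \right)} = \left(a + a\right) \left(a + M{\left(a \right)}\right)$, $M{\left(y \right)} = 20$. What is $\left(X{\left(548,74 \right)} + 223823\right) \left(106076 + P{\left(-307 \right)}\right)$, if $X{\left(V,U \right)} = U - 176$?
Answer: $63155095974$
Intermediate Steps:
$X{\left(V,U \right)} = -176 + U$
$P{\left(a \right)} = 2 a \left(20 + a\right)$ ($P{\left(a \right)} = \left(a + a\right) \left(a + 20\right) = 2 a \left(20 + a\right)$)
$\left(X{\left(548,74 \right)} + 223823\right) \left(106076 + P{\left(-307 \right)}\right) = \left(\left(-176 + 74\right) + 223823\right) \left(106076 + 2 \left(-307\right) \left(20 - 307\right)\right) = \left(-102 + 223823\right) \left(106076 + 2 \left(-307\right) \left(-287\right)\right) = 223721 \left(106076 + 176218\right) = 223721 \cdot 282294 = 63155095974$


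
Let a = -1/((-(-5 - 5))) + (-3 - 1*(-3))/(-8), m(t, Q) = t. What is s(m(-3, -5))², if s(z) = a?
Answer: 1/100 ≈ 0.010000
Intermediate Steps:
a = -⅒ (a = -1/((-1*(-10))) + (-3 + 3)*(-⅛) = -1/10 + 0*(-⅛) = -1*⅒ + 0 = -⅒ + 0 = -⅒ ≈ -0.10000)
s(z) = -⅒
s(m(-3, -5))² = (-⅒)² = 1/100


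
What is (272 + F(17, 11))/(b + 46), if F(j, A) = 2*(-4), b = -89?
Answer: -264/43 ≈ -6.1395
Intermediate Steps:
F(j, A) = -8
(272 + F(17, 11))/(b + 46) = (272 - 8)/(-89 + 46) = 264/(-43) = 264*(-1/43) = -264/43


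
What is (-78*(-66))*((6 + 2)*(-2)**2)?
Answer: 164736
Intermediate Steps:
(-78*(-66))*((6 + 2)*(-2)**2) = 5148*(8*4) = 5148*32 = 164736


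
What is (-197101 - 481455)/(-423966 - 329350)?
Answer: 169639/188329 ≈ 0.90076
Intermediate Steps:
(-197101 - 481455)/(-423966 - 329350) = -678556/(-753316) = -678556*(-1/753316) = 169639/188329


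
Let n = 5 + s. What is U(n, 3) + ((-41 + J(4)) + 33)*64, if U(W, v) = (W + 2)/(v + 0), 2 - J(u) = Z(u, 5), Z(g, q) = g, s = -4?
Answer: -639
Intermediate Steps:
J(u) = 2 - u
n = 1 (n = 5 - 4 = 1)
U(W, v) = (2 + W)/v
U(n, 3) + ((-41 + J(4)) + 33)*64 = (2 + 1)/3 + ((-41 + (2 - 1*4)) + 33)*64 = (⅓)*3 + ((-41 + (2 - 4)) + 33)*64 = 1 + ((-41 - 2) + 33)*64 = 1 + (-43 + 33)*64 = 1 - 10*64 = 1 - 640 = -639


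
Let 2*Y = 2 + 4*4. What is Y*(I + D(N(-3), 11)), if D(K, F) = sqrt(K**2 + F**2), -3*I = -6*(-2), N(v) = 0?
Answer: 63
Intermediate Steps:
Y = 9 (Y = (2 + 4*4)/2 = (2 + 16)/2 = (1/2)*18 = 9)
I = -4 (I = -(-2)*(-2) = -1/3*12 = -4)
D(K, F) = sqrt(F**2 + K**2)
Y*(I + D(N(-3), 11)) = 9*(-4 + sqrt(11**2 + 0**2)) = 9*(-4 + sqrt(121 + 0)) = 9*(-4 + sqrt(121)) = 9*(-4 + 11) = 9*7 = 63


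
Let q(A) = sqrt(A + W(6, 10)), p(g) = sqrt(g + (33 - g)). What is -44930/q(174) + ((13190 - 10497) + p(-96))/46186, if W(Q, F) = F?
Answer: 2693/46186 - 22465*sqrt(46)/46 + sqrt(33)/46186 ≈ -3312.2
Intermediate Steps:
p(g) = sqrt(33)
q(A) = sqrt(10 + A) (q(A) = sqrt(A + 10) = sqrt(10 + A))
-44930/q(174) + ((13190 - 10497) + p(-96))/46186 = -44930/sqrt(10 + 174) + ((13190 - 10497) + sqrt(33))/46186 = -44930*sqrt(46)/92 + (2693 + sqrt(33))*(1/46186) = -44930*sqrt(46)/92 + (2693/46186 + sqrt(33)/46186) = -22465*sqrt(46)/46 + (2693/46186 + sqrt(33)/46186) = 2693/46186 - 22465*sqrt(46)/46 + sqrt(33)/46186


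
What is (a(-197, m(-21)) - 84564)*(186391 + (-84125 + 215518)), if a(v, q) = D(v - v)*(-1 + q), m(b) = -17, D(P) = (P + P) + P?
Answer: -26873086176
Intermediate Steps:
D(P) = 3*P (D(P) = 2*P + P = 3*P)
a(v, q) = 0 (a(v, q) = (3*(v - v))*(-1 + q) = (3*0)*(-1 + q) = 0*(-1 + q) = 0)
(a(-197, m(-21)) - 84564)*(186391 + (-84125 + 215518)) = (0 - 84564)*(186391 + (-84125 + 215518)) = -84564*(186391 + 131393) = -84564*317784 = -26873086176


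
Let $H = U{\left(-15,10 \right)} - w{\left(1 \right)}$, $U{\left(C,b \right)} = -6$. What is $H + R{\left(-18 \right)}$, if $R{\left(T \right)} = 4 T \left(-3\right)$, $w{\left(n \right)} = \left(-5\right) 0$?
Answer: $210$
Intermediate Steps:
$w{\left(n \right)} = 0$
$R{\left(T \right)} = - 12 T$
$H = -6$ ($H = -6 - 0 = -6 + 0 = -6$)
$H + R{\left(-18 \right)} = -6 - -216 = -6 + 216 = 210$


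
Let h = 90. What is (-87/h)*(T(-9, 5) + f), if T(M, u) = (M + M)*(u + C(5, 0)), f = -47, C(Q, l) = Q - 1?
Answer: 6061/30 ≈ 202.03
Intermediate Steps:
C(Q, l) = -1 + Q
T(M, u) = 2*M*(4 + u) (T(M, u) = (M + M)*(u + (-1 + 5)) = (2*M)*(u + 4) = (2*M)*(4 + u) = 2*M*(4 + u))
(-87/h)*(T(-9, 5) + f) = (-87/90)*(2*(-9)*(4 + 5) - 47) = (-87*1/90)*(2*(-9)*9 - 47) = -29*(-162 - 47)/30 = -29/30*(-209) = 6061/30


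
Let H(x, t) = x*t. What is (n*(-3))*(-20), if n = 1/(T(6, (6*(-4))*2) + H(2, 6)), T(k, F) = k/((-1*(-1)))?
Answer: 10/3 ≈ 3.3333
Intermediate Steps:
H(x, t) = t*x
T(k, F) = k (T(k, F) = k/1 = k*1 = k)
n = 1/18 (n = 1/(6 + 6*2) = 1/(6 + 12) = 1/18 ≈ 0.055556)
(n*(-3))*(-20) = ((1/18)*(-3))*(-20) = -⅙*(-20) = 10/3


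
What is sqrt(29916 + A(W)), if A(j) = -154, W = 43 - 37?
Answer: sqrt(29762) ≈ 172.52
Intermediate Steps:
W = 6
sqrt(29916 + A(W)) = sqrt(29916 - 154) = sqrt(29762)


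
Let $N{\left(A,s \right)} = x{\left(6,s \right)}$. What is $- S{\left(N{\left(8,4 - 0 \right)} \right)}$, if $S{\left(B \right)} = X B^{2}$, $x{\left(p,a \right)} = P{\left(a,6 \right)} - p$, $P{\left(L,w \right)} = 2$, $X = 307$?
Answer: $-4912$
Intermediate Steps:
$x{\left(p,a \right)} = 2 - p$
$N{\left(A,s \right)} = -4$ ($N{\left(A,s \right)} = 2 - 6 = -4$)
$S{\left(B \right)} = 307 B^{2}$
$- S{\left(N{\left(8,4 - 0 \right)} \right)} = - 307 \left(-4\right)^{2} = - 307 \cdot 16 = \left(-1\right) 4912 = -4912$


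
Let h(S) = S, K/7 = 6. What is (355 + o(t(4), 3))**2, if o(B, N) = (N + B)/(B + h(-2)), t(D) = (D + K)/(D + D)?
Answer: 1149184/9 ≈ 1.2769e+5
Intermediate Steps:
K = 42 (K = 7*6 = 42)
t(D) = (42 + D)/(2*D) (t(D) = (D + 42)/(D + D) = (42 + D)/((2*D)) = (42 + D)*(1/(2*D)) = (42 + D)/(2*D))
o(B, N) = (B + N)/(-2 + B) (o(B, N) = (N + B)/(B - 2) = (B + N)/(-2 + B))
(355 + o(t(4), 3))**2 = (355 + ((1/2)*(42 + 4)/4 + 3)/(-2 + (1/2)*(42 + 4)/4))**2 = (355 + ((1/2)*(1/4)*46 + 3)/(-2 + (1/2)*(1/4)*46))**2 = (355 + (23/4 + 3)/(-2 + 23/4))**2 = (355 + (35/4)/(15/4))**2 = (355 + (4/15)*(35/4))**2 = (355 + 7/3)**2 = (1072/3)**2 = 1149184/9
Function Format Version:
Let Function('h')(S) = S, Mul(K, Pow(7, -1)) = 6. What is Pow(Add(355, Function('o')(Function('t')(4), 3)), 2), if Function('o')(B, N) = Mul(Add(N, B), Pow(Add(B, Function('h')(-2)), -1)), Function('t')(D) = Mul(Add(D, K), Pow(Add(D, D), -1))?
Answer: Rational(1149184, 9) ≈ 1.2769e+5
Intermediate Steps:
K = 42 (K = Mul(7, 6) = 42)
Function('t')(D) = Mul(Rational(1, 2), Pow(D, -1), Add(42, D)) (Function('t')(D) = Mul(Add(D, 42), Pow(Add(D, D), -1)) = Mul(Add(42, D), Pow(Mul(2, D), -1)) = Mul(Add(42, D), Mul(Rational(1, 2), Pow(D, -1))) = Mul(Rational(1, 2), Pow(D, -1), Add(42, D)))
Function('o')(B, N) = Mul(Pow(Add(-2, B), -1), Add(B, N)) (Function('o')(B, N) = Mul(Add(N, B), Pow(Add(B, -2), -1)) = Mul(Add(B, N), Pow(Add(-2, B), -1)) = Mul(Pow(Add(-2, B), -1), Add(B, N)))
Pow(Add(355, Function('o')(Function('t')(4), 3)), 2) = Pow(Add(355, Mul(Pow(Add(-2, Mul(Rational(1, 2), Pow(4, -1), Add(42, 4))), -1), Add(Mul(Rational(1, 2), Pow(4, -1), Add(42, 4)), 3))), 2) = Pow(Add(355, Mul(Pow(Add(-2, Mul(Rational(1, 2), Rational(1, 4), 46)), -1), Add(Mul(Rational(1, 2), Rational(1, 4), 46), 3))), 2) = Pow(Add(355, Mul(Pow(Add(-2, Rational(23, 4)), -1), Add(Rational(23, 4), 3))), 2) = Pow(Add(355, Mul(Pow(Rational(15, 4), -1), Rational(35, 4))), 2) = Pow(Add(355, Mul(Rational(4, 15), Rational(35, 4))), 2) = Pow(Add(355, Rational(7, 3)), 2) = Pow(Rational(1072, 3), 2) = Rational(1149184, 9)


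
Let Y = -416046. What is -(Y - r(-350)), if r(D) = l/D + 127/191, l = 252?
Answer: 1986619387/4775 ≈ 4.1605e+5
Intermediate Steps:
r(D) = 127/191 + 252/D (r(D) = 252/D + 127/191 = 127/191 + 252/D)
-(Y - r(-350)) = -(-416046 - (127/191 + 252/(-350))) = -(-416046 - (127/191 + 252*(-1/350))) = -(-416046 - (127/191 - 18/25)) = -(-416046 - 1*(-263/4775)) = -(-416046 + 263/4775) = -1*(-1986619387/4775) = 1986619387/4775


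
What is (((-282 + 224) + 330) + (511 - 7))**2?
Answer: 602176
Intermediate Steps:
(((-282 + 224) + 330) + (511 - 7))**2 = ((-58 + 330) + 504)**2 = (272 + 504)**2 = 776**2 = 602176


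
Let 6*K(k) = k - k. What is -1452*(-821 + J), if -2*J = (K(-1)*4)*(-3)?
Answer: 1192092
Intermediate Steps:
K(k) = 0 (K(k) = (k - k)/6 = (⅙)*0 = 0)
J = 0 (J = -0*4*(-3)/2 = -0*(-3) = -½*0 = 0)
-1452*(-821 + J) = -1452*(-821 + 0) = -1452*(-821) = 1192092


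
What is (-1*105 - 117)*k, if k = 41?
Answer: -9102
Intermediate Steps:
(-1*105 - 117)*k = (-1*105 - 117)*41 = (-105 - 117)*41 = -222*41 = -9102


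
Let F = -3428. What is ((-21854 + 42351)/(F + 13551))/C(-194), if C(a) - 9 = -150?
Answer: -20497/1427343 ≈ -0.014360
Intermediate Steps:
C(a) = -141 (C(a) = 9 - 150 = -141)
((-21854 + 42351)/(F + 13551))/C(-194) = ((-21854 + 42351)/(-3428 + 13551))/(-141) = (20497/10123)*(-1/141) = -20497/1427343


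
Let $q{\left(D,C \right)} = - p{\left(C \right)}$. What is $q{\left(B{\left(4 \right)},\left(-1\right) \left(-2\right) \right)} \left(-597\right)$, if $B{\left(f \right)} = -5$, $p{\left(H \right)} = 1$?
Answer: $597$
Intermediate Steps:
$q{\left(D,C \right)} = -1$ ($q{\left(D,C \right)} = \left(-1\right) 1 = -1$)
$q{\left(B{\left(4 \right)},\left(-1\right) \left(-2\right) \right)} \left(-597\right) = \left(-1\right) \left(-597\right) = 597$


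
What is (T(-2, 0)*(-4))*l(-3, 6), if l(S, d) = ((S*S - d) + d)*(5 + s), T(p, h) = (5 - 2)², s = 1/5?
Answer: -8424/5 ≈ -1684.8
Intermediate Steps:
s = ⅕ (s = 1*(⅕) = ⅕ ≈ 0.20000)
T(p, h) = 9 (T(p, h) = 3² = 9)
l(S, d) = 26*S²/5 (l(S, d) = ((S*S - d) + d)*(5 + ⅕) = ((S² - d) + d)*(26/5) = S²*(26/5) = 26*S²/5)
(T(-2, 0)*(-4))*l(-3, 6) = (9*(-4))*((26/5)*(-3)²) = -936*9/5 = -36*234/5 = -8424/5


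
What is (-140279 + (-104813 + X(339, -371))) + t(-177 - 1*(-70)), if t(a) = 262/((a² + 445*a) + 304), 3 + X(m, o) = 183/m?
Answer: -496611145297/2026203 ≈ -2.4509e+5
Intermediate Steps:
X(m, o) = -3 + 183/m
t(a) = 262/(304 + a² + 445*a)
(-140279 + (-104813 + X(339, -371))) + t(-177 - 1*(-70)) = (-140279 + (-104813 + (-3 + 183/339))) + 262/(304 + (-177 - 1*(-70))² + 445*(-177 - 1*(-70))) = (-140279 + (-104813 + (-3 + 183*(1/339)))) + 262/(304 + (-177 + 70)² + 445*(-177 + 70)) = (-140279 + (-104813 + (-3 + 61/113))) + 262/(304 + (-107)² + 445*(-107)) = (-140279 + (-104813 - 278/113)) + 262/(304 + 11449 - 47615) = (-140279 - 11844147/113) + 262/(-35862) = -27695674/113 + 262*(-1/35862) = -27695674/113 - 131/17931 = -496611145297/2026203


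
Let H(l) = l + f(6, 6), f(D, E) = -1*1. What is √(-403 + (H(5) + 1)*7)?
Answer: 4*I*√23 ≈ 19.183*I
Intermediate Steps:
f(D, E) = -1
H(l) = -1 + l (H(l) = l - 1 = -1 + l)
√(-403 + (H(5) + 1)*7) = √(-403 + ((-1 + 5) + 1)*7) = √(-403 + (4 + 1)*7) = √(-403 + 5*7) = √(-403 + 35) = √(-368) = 4*I*√23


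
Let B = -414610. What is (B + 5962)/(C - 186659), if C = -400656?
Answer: 408648/587315 ≈ 0.69579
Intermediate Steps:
(B + 5962)/(C - 186659) = (-414610 + 5962)/(-400656 - 186659) = -408648/(-587315) = -408648*(-1/587315) = 408648/587315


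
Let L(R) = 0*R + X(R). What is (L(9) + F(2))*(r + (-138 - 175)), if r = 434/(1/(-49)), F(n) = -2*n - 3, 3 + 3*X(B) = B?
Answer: 107895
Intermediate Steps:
X(B) = -1 + B/3
L(R) = -1 + R/3 (L(R) = 0*R + (-1 + R/3) = 0 + (-1 + R/3) = -1 + R/3)
F(n) = -3 - 2*n
r = -21266 (r = 434/(-1/49) = 434*(-49) = -21266)
(L(9) + F(2))*(r + (-138 - 175)) = ((-1 + (⅓)*9) + (-3 - 2*2))*(-21266 + (-138 - 175)) = ((-1 + 3) + (-3 - 4))*(-21266 - 313) = (2 - 7)*(-21579) = -5*(-21579) = 107895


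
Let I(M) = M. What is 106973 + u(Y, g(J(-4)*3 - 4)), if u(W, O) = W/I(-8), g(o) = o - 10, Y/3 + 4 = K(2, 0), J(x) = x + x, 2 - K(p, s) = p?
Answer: 213949/2 ≈ 1.0697e+5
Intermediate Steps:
K(p, s) = 2 - p
J(x) = 2*x
Y = -12 (Y = -12 + 3*(2 - 1*2) = -12 + 3*(2 - 2) = -12 + 3*0 = -12 + 0 = -12)
g(o) = -10 + o
u(W, O) = -W/8 (u(W, O) = W/(-8) = W*(-1/8) = -W/8)
106973 + u(Y, g(J(-4)*3 - 4)) = 106973 - 1/8*(-12) = 106973 + 3/2 = 213949/2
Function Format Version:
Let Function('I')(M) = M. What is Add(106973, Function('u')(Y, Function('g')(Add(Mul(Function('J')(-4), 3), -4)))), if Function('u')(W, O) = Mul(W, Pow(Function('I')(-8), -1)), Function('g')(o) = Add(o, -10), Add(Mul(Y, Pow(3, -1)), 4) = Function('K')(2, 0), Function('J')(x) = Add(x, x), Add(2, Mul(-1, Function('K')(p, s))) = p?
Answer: Rational(213949, 2) ≈ 1.0697e+5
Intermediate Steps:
Function('K')(p, s) = Add(2, Mul(-1, p))
Function('J')(x) = Mul(2, x)
Y = -12 (Y = Add(-12, Mul(3, Add(2, Mul(-1, 2)))) = Add(-12, Mul(3, Add(2, -2))) = Add(-12, Mul(3, 0)) = Add(-12, 0) = -12)
Function('g')(o) = Add(-10, o)
Function('u')(W, O) = Mul(Rational(-1, 8), W) (Function('u')(W, O) = Mul(W, Pow(-8, -1)) = Mul(W, Rational(-1, 8)) = Mul(Rational(-1, 8), W))
Add(106973, Function('u')(Y, Function('g')(Add(Mul(Function('J')(-4), 3), -4)))) = Add(106973, Mul(Rational(-1, 8), -12)) = Add(106973, Rational(3, 2)) = Rational(213949, 2)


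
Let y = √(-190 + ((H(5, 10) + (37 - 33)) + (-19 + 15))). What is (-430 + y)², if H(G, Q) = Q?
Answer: 184720 - 5160*I*√5 ≈ 1.8472e+5 - 11538.0*I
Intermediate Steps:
y = 6*I*√5 (y = √(-190 + ((10 + (37 - 33)) + (-19 + 15))) = √(-190 + ((10 + 4) - 4)) = √(-190 + (14 - 4)) = √(-190 + 10) = √(-180) = 6*I*√5 ≈ 13.416*I)
(-430 + y)² = (-430 + 6*I*√5)²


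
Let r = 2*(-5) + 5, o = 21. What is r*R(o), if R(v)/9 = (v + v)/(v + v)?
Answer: -45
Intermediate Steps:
r = -5 (r = -10 + 5 = -5)
R(v) = 9 (R(v) = 9*((v + v)/(v + v)) = 9*((2*v)/((2*v))) = 9*((2*v)*(1/(2*v))) = 9*1 = 9)
r*R(o) = -5*9 = -45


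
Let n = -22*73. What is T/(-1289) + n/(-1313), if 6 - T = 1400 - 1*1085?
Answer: 2475851/1692457 ≈ 1.4629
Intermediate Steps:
T = -309 (T = 6 - (1400 - 1*1085) = 6 - (1400 - 1085) = 6 - 1*315 = 6 - 315 = -309)
n = -1606
T/(-1289) + n/(-1313) = -309/(-1289) - 1606/(-1313) = -309*(-1/1289) - 1606*(-1/1313) = 309/1289 + 1606/1313 = 2475851/1692457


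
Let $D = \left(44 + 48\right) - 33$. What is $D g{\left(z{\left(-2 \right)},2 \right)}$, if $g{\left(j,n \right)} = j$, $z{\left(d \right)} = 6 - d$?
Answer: $472$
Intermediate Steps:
$D = 59$ ($D = 92 - 33 = 59$)
$D g{\left(z{\left(-2 \right)},2 \right)} = 59 \left(6 - -2\right) = 59 \left(6 + 2\right) = 59 \cdot 8 = 472$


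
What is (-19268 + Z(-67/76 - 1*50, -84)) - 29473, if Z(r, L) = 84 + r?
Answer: -3701799/76 ≈ -48708.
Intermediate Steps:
(-19268 + Z(-67/76 - 1*50, -84)) - 29473 = (-19268 + (84 + (-67/76 - 1*50))) - 29473 = (-19268 + (84 + (-67*1/76 - 50))) - 29473 = (-19268 + (84 + (-67/76 - 50))) - 29473 = (-19268 + (84 - 3867/76)) - 29473 = (-19268 + 2517/76) - 29473 = -1461851/76 - 29473 = -3701799/76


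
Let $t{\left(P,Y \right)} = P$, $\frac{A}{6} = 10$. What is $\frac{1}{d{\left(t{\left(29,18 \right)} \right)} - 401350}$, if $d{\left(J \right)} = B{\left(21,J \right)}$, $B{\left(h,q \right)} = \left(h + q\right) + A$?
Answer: $- \frac{1}{401240} \approx -2.4923 \cdot 10^{-6}$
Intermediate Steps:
$A = 60$ ($A = 6 \cdot 10 = 60$)
$B{\left(h,q \right)} = 60 + h + q$ ($B{\left(h,q \right)} = \left(h + q\right) + 60 = 60 + h + q$)
$d{\left(J \right)} = 81 + J$ ($d{\left(J \right)} = 60 + 21 + J = 81 + J$)
$\frac{1}{d{\left(t{\left(29,18 \right)} \right)} - 401350} = \frac{1}{\left(81 + 29\right) - 401350} = \frac{1}{110 - 401350} = \frac{1}{-401240} = - \frac{1}{401240}$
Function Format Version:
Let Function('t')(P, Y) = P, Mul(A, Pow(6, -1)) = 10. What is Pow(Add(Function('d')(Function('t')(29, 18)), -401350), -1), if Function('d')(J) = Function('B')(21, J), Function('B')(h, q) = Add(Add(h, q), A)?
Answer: Rational(-1, 401240) ≈ -2.4923e-6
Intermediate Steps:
A = 60 (A = Mul(6, 10) = 60)
Function('B')(h, q) = Add(60, h, q) (Function('B')(h, q) = Add(Add(h, q), 60) = Add(60, h, q))
Function('d')(J) = Add(81, J) (Function('d')(J) = Add(60, 21, J) = Add(81, J))
Pow(Add(Function('d')(Function('t')(29, 18)), -401350), -1) = Pow(Add(Add(81, 29), -401350), -1) = Pow(Add(110, -401350), -1) = Pow(-401240, -1) = Rational(-1, 401240)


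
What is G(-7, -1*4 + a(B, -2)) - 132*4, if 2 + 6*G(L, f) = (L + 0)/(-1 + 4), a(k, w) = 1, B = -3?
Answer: -9517/18 ≈ -528.72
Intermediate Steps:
G(L, f) = -1/3 + L/18 (G(L, f) = -1/3 + ((L + 0)/(-1 + 4))/6 = -1/3 + (L/3)/6 = -1/3 + L/18)
G(-7, -1*4 + a(B, -2)) - 132*4 = (-1/3 + (1/18)*(-7)) - 132*4 = (-1/3 - 7/18) - 528 = -13/18 - 528 = -9517/18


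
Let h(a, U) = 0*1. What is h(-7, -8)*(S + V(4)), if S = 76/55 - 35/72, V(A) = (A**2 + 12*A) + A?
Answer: 0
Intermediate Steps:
V(A) = A**2 + 13*A
S = 3547/3960 (S = 76*(1/55) - 35*1/72 = 76/55 - 35/72 = 3547/3960 ≈ 0.89571)
h(a, U) = 0
h(-7, -8)*(S + V(4)) = 0*(3547/3960 + 4*(13 + 4)) = 0*(3547/3960 + 4*17) = 0*(3547/3960 + 68) = 0*(272827/3960) = 0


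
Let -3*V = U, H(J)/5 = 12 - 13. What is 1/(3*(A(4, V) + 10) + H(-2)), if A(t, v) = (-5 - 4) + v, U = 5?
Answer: -⅐ ≈ -0.14286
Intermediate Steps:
H(J) = -5 (H(J) = 5*(12 - 13) = 5*(-1) = -5)
V = -5/3 (V = -⅓*5 = -5/3 ≈ -1.6667)
A(t, v) = -9 + v
1/(3*(A(4, V) + 10) + H(-2)) = 1/(3*((-9 - 5/3) + 10) - 5) = 1/(3*(-32/3 + 10) - 5) = 1/(3*(-⅔) - 5) = 1/(-2 - 5) = 1/(-7) = -⅐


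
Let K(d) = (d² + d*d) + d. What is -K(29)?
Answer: -1711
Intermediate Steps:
K(d) = d + 2*d² (K(d) = (d² + d²) + d = 2*d² + d = d + 2*d²)
-K(29) = -29*(1 + 2*29) = -29*(1 + 58) = -29*59 = -1*1711 = -1711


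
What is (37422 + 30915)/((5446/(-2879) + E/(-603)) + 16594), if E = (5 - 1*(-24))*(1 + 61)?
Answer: 118635560469/28799337598 ≈ 4.1194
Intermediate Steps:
E = 1798 (E = (5 + 24)*62 = 29*62 = 1798)
(37422 + 30915)/((5446/(-2879) + E/(-603)) + 16594) = (37422 + 30915)/((5446/(-2879) + 1798/(-603)) + 16594) = 68337/((5446*(-1/2879) + 1798*(-1/603)) + 16594) = 68337/((-5446/2879 - 1798/603) + 16594) = 68337/(-8460380/1736037 + 16594) = 68337/(28799337598/1736037) = 68337*(1736037/28799337598) = 118635560469/28799337598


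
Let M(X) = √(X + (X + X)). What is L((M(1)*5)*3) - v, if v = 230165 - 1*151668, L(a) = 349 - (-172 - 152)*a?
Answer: -78148 + 4860*√3 ≈ -69730.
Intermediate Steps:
M(X) = √3*√X (M(X) = √(X + 2*X) = √(3*X) = √3*√X)
L(a) = 349 + 324*a (L(a) = 349 - (-324)*a = 349 + 324*a)
v = 78497 (v = 230165 - 151668 = 78497)
L((M(1)*5)*3) - v = (349 + 324*(((√3*√1)*5)*3)) - 1*78497 = (349 + 324*(((√3*1)*5)*3)) - 78497 = (349 + 324*((√3*5)*3)) - 78497 = (349 + 324*((5*√3)*3)) - 78497 = (349 + 324*(15*√3)) - 78497 = (349 + 4860*√3) - 78497 = -78148 + 4860*√3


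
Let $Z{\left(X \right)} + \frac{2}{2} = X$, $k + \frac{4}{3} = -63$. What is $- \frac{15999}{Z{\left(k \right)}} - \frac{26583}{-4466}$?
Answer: $\frac{15683205}{62524} \approx 250.83$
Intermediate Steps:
$k = - \frac{193}{3}$ ($k = - \frac{4}{3} - 63 = - \frac{193}{3} \approx -64.333$)
$Z{\left(X \right)} = -1 + X$
$- \frac{15999}{Z{\left(k \right)}} - \frac{26583}{-4466} = - \frac{15999}{-1 - \frac{193}{3}} - \frac{26583}{-4466} = - \frac{15999}{- \frac{196}{3}} - - \frac{26583}{4466} = \left(-15999\right) \left(- \frac{3}{196}\right) + \frac{26583}{4466} = \frac{47997}{196} + \frac{26583}{4466} = \frac{15683205}{62524}$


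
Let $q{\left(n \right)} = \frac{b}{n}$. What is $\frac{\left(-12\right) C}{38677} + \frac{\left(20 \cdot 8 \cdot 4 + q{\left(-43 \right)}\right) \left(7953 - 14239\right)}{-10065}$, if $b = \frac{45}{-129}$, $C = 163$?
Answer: $\frac{57534002932478}{143957225049} \approx 399.66$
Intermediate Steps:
$b = - \frac{15}{43}$ ($b = 45 \left(- \frac{1}{129}\right) = - \frac{15}{43} \approx -0.34884$)
$q{\left(n \right)} = - \frac{15}{43 n}$
$\frac{\left(-12\right) C}{38677} + \frac{\left(20 \cdot 8 \cdot 4 + q{\left(-43 \right)}\right) \left(7953 - 14239\right)}{-10065} = \frac{\left(-12\right) 163}{38677} + \frac{\left(20 \cdot 8 \cdot 4 - \frac{15}{43 \left(-43\right)}\right) \left(7953 - 14239\right)}{-10065} = \left(-1956\right) \frac{1}{38677} + \left(160 \cdot 4 - - \frac{15}{1849}\right) \left(-6286\right) \left(- \frac{1}{10065}\right) = - \frac{1956}{38677} + \left(640 + \frac{15}{1849}\right) \left(-6286\right) \left(- \frac{1}{10065}\right) = - \frac{1956}{38677} + \frac{1183375}{1849} \left(-6286\right) \left(- \frac{1}{10065}\right) = - \frac{1956}{38677} - - \frac{1487739050}{3722037} = - \frac{1956}{38677} + \frac{1487739050}{3722037} = \frac{57534002932478}{143957225049}$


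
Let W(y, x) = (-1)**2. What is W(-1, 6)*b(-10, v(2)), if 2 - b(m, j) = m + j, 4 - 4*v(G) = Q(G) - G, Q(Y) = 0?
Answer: 21/2 ≈ 10.500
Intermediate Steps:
v(G) = 1 + G/4 (v(G) = 1 - (0 - G)/4 = 1 - (-1)*G/4 = 1 + G/4)
b(m, j) = 2 - j - m (b(m, j) = 2 - (m + j) = 2 - (j + m) = 2 + (-j - m) = 2 - j - m)
W(y, x) = 1
W(-1, 6)*b(-10, v(2)) = 1*(2 - (1 + (1/4)*2) - 1*(-10)) = 1*(2 - (1 + 1/2) + 10) = 1*(2 - 1*3/2 + 10) = 1*(2 - 3/2 + 10) = 1*(21/2) = 21/2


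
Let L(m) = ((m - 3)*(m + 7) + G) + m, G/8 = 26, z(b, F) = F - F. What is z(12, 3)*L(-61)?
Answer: 0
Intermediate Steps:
z(b, F) = 0
G = 208 (G = 8*26 = 208)
L(m) = 208 + m + (-3 + m)*(7 + m) (L(m) = ((m - 3)*(m + 7) + 208) + m = ((-3 + m)*(7 + m) + 208) + m = (208 + (-3 + m)*(7 + m)) + m = 208 + m + (-3 + m)*(7 + m))
z(12, 3)*L(-61) = 0*(187 + (-61)² + 5*(-61)) = 0*(187 + 3721 - 305) = 0*3603 = 0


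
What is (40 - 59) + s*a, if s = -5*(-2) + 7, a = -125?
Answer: -2144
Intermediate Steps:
s = 17 (s = 10 + 7 = 17)
(40 - 59) + s*a = (40 - 59) + 17*(-125) = -19 - 2125 = -2144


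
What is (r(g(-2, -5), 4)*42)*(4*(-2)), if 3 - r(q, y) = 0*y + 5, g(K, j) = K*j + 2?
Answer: 672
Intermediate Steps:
g(K, j) = 2 + K*j
r(q, y) = -2 (r(q, y) = 3 - (0*y + 5) = 3 - (0 + 5) = 3 - 1*5 = 3 - 5 = -2)
(r(g(-2, -5), 4)*42)*(4*(-2)) = (-2*42)*(4*(-2)) = -84*(-8) = 672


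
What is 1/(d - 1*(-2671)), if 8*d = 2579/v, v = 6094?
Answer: 48752/130219171 ≈ 0.00037438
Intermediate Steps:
d = 2579/48752 (d = (2579/6094)/8 = (2579*(1/6094))/8 = (⅛)*(2579/6094) = 2579/48752 ≈ 0.052900)
1/(d - 1*(-2671)) = 1/(2579/48752 - 1*(-2671)) = 1/(2579/48752 + 2671) = 1/(130219171/48752) = 48752/130219171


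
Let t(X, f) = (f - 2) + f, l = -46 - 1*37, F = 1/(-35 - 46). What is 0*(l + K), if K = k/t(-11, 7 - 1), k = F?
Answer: 0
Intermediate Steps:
F = -1/81 (F = 1/(-81) = -1/81 ≈ -0.012346)
k = -1/81 ≈ -0.012346
l = -83 (l = -46 - 37 = -83)
t(X, f) = -2 + 2*f (t(X, f) = (-2 + f) + f = -2 + 2*f)
K = -1/810 (K = -1/(81*(-2 + 2*(7 - 1))) = -1/(81*(-2 + 2*6)) = -1/(81*(-2 + 12)) = -1/81/10 = -1/81*⅒ = -1/810 ≈ -0.0012346)
0*(l + K) = 0*(-83 - 1/810) = 0*(-67231/810) = 0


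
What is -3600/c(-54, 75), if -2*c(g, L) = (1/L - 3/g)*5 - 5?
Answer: -648000/419 ≈ -1546.5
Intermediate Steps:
c(g, L) = 5/2 - 5/(2*L) + 15/(2*g) (c(g, L) = -((1/L - 3/g)*5 - 5)/2 = -((-15/g + 5/L) - 5)/2 = -(-5 - 15/g + 5/L)/2 = 5/2 - 5/(2*L) + 15/(2*g))
-3600/c(-54, 75) = -3600/(5/2 - 5/2/75 + (15/2)/(-54)) = -3600/(5/2 - 5/2*1/75 + (15/2)*(-1/54)) = -3600/(5/2 - 1/30 - 5/36) = -3600/419/180 = -3600*180/419 = -648000/419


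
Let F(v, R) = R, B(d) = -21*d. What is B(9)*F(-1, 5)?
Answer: -945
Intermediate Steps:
B(9)*F(-1, 5) = -21*9*5 = -189*5 = -945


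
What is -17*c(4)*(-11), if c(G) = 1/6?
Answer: 187/6 ≈ 31.167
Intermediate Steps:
c(G) = ⅙
-17*c(4)*(-11) = -17*⅙*(-11) = -17/6*(-11) = 187/6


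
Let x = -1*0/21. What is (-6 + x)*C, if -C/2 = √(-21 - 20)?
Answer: 12*I*√41 ≈ 76.838*I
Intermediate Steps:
x = 0 (x = 0*(1/21) = 0)
C = -2*I*√41 (C = -2*√(-21 - 20) = -2*I*√41 ≈ -12.806*I)
(-6 + x)*C = (-6 + 0)*(-2*I*√41) = -(-12)*I*√41 = 12*I*√41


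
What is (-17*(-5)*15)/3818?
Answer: 1275/3818 ≈ 0.33394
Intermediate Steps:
(-17*(-5)*15)/3818 = (85*15)*(1/3818) = 1275*(1/3818) = 1275/3818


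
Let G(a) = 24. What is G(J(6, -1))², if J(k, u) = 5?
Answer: 576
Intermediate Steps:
G(J(6, -1))² = 24² = 576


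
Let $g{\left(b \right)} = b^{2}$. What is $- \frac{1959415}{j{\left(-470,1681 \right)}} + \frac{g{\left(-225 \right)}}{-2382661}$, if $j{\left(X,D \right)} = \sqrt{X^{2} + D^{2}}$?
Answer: $- \frac{50625}{2382661} - \frac{1959415 \sqrt{3046661}}{3046661} \approx -1122.6$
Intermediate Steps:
$j{\left(X,D \right)} = \sqrt{D^{2} + X^{2}}$
$- \frac{1959415}{j{\left(-470,1681 \right)}} + \frac{g{\left(-225 \right)}}{-2382661} = - \frac{1959415}{\sqrt{1681^{2} + \left(-470\right)^{2}}} + \frac{\left(-225\right)^{2}}{-2382661} = - \frac{1959415}{\sqrt{2825761 + 220900}} + 50625 \left(- \frac{1}{2382661}\right) = - \frac{1959415}{\sqrt{3046661}} - \frac{50625}{2382661} = - 1959415 \frac{\sqrt{3046661}}{3046661} - \frac{50625}{2382661} = - \frac{1959415 \sqrt{3046661}}{3046661} - \frac{50625}{2382661} = - \frac{50625}{2382661} - \frac{1959415 \sqrt{3046661}}{3046661}$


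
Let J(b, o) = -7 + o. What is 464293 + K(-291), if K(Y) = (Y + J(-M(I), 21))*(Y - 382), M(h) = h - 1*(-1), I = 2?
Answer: 650714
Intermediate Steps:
M(h) = 1 + h (M(h) = h + 1 = 1 + h)
K(Y) = (-382 + Y)*(14 + Y) (K(Y) = (Y + (-7 + 21))*(Y - 382) = (Y + 14)*(-382 + Y) = (14 + Y)*(-382 + Y) = (-382 + Y)*(14 + Y))
464293 + K(-291) = 464293 + (-5348 + (-291)² - 368*(-291)) = 464293 + (-5348 + 84681 + 107088) = 464293 + 186421 = 650714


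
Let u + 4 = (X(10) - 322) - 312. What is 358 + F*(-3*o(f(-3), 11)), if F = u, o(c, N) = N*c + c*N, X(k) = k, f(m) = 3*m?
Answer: -372674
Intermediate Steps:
o(c, N) = 2*N*c (o(c, N) = N*c + N*c = 2*N*c)
u = -628 (u = -4 + ((10 - 322) - 312) = -4 + (-312 - 312) = -4 - 624 = -628)
F = -628
358 + F*(-3*o(f(-3), 11)) = 358 - (-1884)*2*11*(3*(-3)) = 358 - (-1884)*2*11*(-9) = 358 - (-1884)*(-198) = 358 - 628*594 = 358 - 373032 = -372674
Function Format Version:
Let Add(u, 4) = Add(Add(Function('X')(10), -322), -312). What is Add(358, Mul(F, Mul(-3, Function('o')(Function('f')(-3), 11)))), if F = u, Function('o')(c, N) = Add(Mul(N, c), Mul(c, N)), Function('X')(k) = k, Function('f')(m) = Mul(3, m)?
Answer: -372674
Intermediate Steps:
Function('o')(c, N) = Mul(2, N, c) (Function('o')(c, N) = Add(Mul(N, c), Mul(N, c)) = Mul(2, N, c))
u = -628 (u = Add(-4, Add(Add(10, -322), -312)) = Add(-4, Add(-312, -312)) = Add(-4, -624) = -628)
F = -628
Add(358, Mul(F, Mul(-3, Function('o')(Function('f')(-3), 11)))) = Add(358, Mul(-628, Mul(-3, Mul(2, 11, Mul(3, -3))))) = Add(358, Mul(-628, Mul(-3, Mul(2, 11, -9)))) = Add(358, Mul(-628, Mul(-3, -198))) = Add(358, Mul(-628, 594)) = Add(358, -373032) = -372674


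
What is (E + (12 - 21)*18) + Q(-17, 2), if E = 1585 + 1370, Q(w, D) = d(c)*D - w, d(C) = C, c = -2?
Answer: 2806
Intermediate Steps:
Q(w, D) = -w - 2*D (Q(w, D) = -2*D - w = -w - 2*D)
E = 2955
(E + (12 - 21)*18) + Q(-17, 2) = (2955 + (12 - 21)*18) + (-1*(-17) - 2*2) = (2955 - 9*18) + (17 - 4) = (2955 - 162) + 13 = 2793 + 13 = 2806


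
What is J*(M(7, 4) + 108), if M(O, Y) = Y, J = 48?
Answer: 5376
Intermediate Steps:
J*(M(7, 4) + 108) = 48*(4 + 108) = 48*112 = 5376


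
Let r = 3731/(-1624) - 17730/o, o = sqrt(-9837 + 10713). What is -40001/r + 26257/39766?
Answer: 22662347666521663/56068342200381098 + 6362155849920*sqrt(219)/1409956802303 ≈ 67.180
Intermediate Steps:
o = 2*sqrt(219) (o = sqrt(876) = 2*sqrt(219) ≈ 29.597)
r = -533/232 - 2955*sqrt(219)/73 (r = 3731/(-1624) - 17730*sqrt(219)/438 = 3731*(-1/1624) - 2955*sqrt(219)/73 = -533/232 - 2955*sqrt(219)/73 ≈ -601.34)
-40001/r + 26257/39766 = -40001/(-533/232 - 2955*sqrt(219)/73) + 26257/39766 = 26257/39766 - 40001/(-533/232 - 2955*sqrt(219)/73)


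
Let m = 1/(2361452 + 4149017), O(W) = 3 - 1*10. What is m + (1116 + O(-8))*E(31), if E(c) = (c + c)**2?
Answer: 27754103305125/6510469 ≈ 4.2630e+6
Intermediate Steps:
O(W) = -7 (O(W) = 3 - 10 = -7)
m = 1/6510469 ≈ 1.5360e-7
E(c) = 4*c**2 (E(c) = (2*c)**2 = 4*c**2)
m + (1116 + O(-8))*E(31) = 1/6510469 + (1116 - 7)*(4*31**2) = 1/6510469 + 1109*(4*961) = 1/6510469 + 1109*3844 = 1/6510469 + 4262996 = 27754103305125/6510469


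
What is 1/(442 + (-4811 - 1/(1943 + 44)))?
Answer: -1987/8681204 ≈ -0.00022889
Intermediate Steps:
1/(442 + (-4811 - 1/(1943 + 44))) = 1/(442 + (-4811 - 1/1987)) = 1/(442 - 9559458/1987) = 1/(-8681204/1987) = -1987/8681204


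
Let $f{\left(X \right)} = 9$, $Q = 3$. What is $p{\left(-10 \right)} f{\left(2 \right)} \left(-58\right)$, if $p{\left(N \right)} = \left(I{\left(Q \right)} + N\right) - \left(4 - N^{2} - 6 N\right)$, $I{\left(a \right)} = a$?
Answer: $-15138$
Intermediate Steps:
$p{\left(N \right)} = -1 + N^{2} + 7 N$ ($p{\left(N \right)} = \left(3 + N\right) - \left(4 - N^{2} - 6 N\right) = \left(3 + N\right) + \left(-4 + N^{2} + 6 N\right) = -1 + N^{2} + 7 N$)
$p{\left(-10 \right)} f{\left(2 \right)} \left(-58\right) = \left(-1 + \left(-10\right)^{2} + 7 \left(-10\right)\right) 9 \left(-58\right) = \left(-1 + 100 - 70\right) 9 \left(-58\right) = 29 \cdot 9 \left(-58\right) = 261 \left(-58\right) = -15138$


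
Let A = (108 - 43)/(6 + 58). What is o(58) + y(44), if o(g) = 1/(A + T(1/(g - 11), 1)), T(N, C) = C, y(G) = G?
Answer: 5740/129 ≈ 44.496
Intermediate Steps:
A = 65/64 ≈ 1.0156
o(g) = 64/129 (o(g) = 1/(65/64 + 1) = 1/(129/64) = 64/129)
o(58) + y(44) = 64/129 + 44 = 5740/129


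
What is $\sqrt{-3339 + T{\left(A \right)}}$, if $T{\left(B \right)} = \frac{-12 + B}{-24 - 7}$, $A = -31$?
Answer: $\frac{i \sqrt{3207446}}{31} \approx 57.772 i$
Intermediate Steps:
$T{\left(B \right)} = \frac{12}{31} - \frac{B}{31}$ ($T{\left(B \right)} = \frac{-12 + B}{-31} = \left(-12 + B\right) \left(- \frac{1}{31}\right) = \frac{12}{31} - \frac{B}{31}$)
$\sqrt{-3339 + T{\left(A \right)}} = \sqrt{-3339 + \left(\frac{12}{31} - -1\right)} = \sqrt{-3339 + \left(\frac{12}{31} + 1\right)} = \sqrt{-3339 + \frac{43}{31}} = \sqrt{- \frac{103466}{31}} = \frac{i \sqrt{3207446}}{31}$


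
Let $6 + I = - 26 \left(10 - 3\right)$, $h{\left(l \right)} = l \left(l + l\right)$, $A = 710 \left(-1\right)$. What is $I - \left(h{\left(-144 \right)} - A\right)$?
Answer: $-42370$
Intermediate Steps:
$A = -710$
$h{\left(l \right)} = 2 l^{2}$ ($h{\left(l \right)} = l 2 l = 2 l^{2}$)
$I = -188$ ($I = -6 - 26 \left(10 - 3\right) = -6 - 182 = -188$)
$I - \left(h{\left(-144 \right)} - A\right) = -188 - \left(2 \left(-144\right)^{2} - -710\right) = -188 - \left(2 \cdot 20736 + 710\right) = -188 - \left(41472 + 710\right) = -188 - 42182 = -42370$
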